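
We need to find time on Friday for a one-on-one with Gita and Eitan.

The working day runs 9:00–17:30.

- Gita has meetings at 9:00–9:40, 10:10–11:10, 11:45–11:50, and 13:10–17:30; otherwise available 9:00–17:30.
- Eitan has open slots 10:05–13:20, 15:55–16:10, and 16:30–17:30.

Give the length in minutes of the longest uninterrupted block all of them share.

80 minutes

Gita free within 09:00–17:30: 09:40–10:10, 11:10–11:45, 11:50–13:10.
Gita ∩ Eitan: 10:05–10:10, 11:10–11:45, 11:50–13:10.
Common window lengths: 5, 35, 80 min; longest is 80.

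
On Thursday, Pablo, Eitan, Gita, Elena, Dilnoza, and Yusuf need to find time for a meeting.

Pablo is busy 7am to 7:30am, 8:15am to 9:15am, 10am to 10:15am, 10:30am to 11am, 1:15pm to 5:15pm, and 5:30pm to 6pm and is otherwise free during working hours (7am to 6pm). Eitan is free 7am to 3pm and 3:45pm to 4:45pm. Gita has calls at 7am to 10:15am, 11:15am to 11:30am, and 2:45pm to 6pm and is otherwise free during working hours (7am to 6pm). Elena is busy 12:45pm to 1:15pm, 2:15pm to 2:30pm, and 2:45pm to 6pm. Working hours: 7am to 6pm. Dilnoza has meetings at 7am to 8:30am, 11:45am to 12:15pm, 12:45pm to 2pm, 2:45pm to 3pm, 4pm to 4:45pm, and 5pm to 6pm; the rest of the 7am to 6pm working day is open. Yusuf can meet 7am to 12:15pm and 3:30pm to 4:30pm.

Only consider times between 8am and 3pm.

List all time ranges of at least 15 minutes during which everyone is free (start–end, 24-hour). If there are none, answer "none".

Pablo free within 07:00–18:00: 07:30–08:15, 09:15–10:00, 10:15–10:30, 11:00–13:15, 17:15–17:30.
Gita free within 07:00–18:00: 10:15–11:15, 11:30–14:45.
Elena free within 07:00–18:00: 07:00–12:45, 13:15–14:15, 14:30–14:45.
Dilnoza free within 07:00–18:00: 08:30–11:45, 12:15–12:45, 14:00–14:45, 15:00–16:00, 16:45–17:00.
Pablo ∩ Eitan: 07:30–08:15, 09:15–10:00, 10:15–10:30, 11:00–13:15.
Pablo ∩ Eitan ∩ Gita: 10:15–10:30, 11:00–11:15, 11:30–13:15.
Pablo ∩ Eitan ∩ Gita ∩ Elena: 10:15–10:30, 11:00–11:15, 11:30–12:45.
Pablo ∩ Eitan ∩ Gita ∩ Elena ∩ Dilnoza: 10:15–10:30, 11:00–11:15, 11:30–11:45, 12:15–12:45.
Pablo ∩ Eitan ∩ Gita ∩ Elena ∩ Dilnoza ∩ Yusuf: 10:15–10:30, 11:00–11:15, 11:30–11:45.
Restricted to 08:00–15:00: 10:15–10:30, 11:00–11:15, 11:30–11:45.
Windows ≥ 15 min: 10:15–10:30, 11:00–11:15, 11:30–11:45.

10:15–10:30, 11:00–11:15, 11:30–11:45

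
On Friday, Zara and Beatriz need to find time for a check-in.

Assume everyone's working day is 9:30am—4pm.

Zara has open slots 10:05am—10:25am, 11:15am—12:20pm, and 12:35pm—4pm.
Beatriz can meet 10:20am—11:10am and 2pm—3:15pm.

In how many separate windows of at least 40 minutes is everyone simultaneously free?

1

Zara ∩ Beatriz: 10:20–10:25, 14:00–15:15.
Windows ≥ 40 min: 14:00–15:15.
That's 1 window.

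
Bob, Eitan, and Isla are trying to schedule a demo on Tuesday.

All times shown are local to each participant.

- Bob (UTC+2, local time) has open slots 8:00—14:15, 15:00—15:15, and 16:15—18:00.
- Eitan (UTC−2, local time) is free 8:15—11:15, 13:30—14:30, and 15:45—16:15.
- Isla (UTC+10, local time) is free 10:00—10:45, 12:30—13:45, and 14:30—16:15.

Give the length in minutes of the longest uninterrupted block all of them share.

Bob → UTC: 06:00–12:15, 13:00–13:15, 14:15–16:00.
Eitan → UTC: 10:15–13:15, 15:30–16:30, 17:45–18:15.
Isla → UTC: 00:00–00:45, 02:30–03:45, 04:30–06:15.
Bob ∩ Eitan: 10:15–12:15, 13:00–13:15, 15:30–16:00.
Bob ∩ Eitan ∩ Isla: (none).
No common window.

0 minutes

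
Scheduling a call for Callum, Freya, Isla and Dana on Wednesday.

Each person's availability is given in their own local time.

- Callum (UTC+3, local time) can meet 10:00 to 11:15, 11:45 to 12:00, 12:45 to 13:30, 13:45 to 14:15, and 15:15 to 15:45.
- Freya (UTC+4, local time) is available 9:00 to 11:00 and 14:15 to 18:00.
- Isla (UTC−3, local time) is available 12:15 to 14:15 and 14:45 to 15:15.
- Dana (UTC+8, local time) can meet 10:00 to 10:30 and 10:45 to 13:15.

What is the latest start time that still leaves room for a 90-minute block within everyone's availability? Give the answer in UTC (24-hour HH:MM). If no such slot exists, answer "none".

Callum → UTC: 07:00–08:15, 08:45–09:00, 09:45–10:30, 10:45–11:15, 12:15–12:45.
Freya → UTC: 05:00–07:00, 10:15–14:00.
Isla → UTC: 15:15–17:15, 17:45–18:15.
Dana → UTC: 02:00–02:30, 02:45–05:15.
Callum ∩ Freya: 10:15–10:30, 10:45–11:15, 12:15–12:45.
Callum ∩ Freya ∩ Isla: (none).
Callum ∩ Freya ∩ Isla ∩ Dana: (none).
Windows ≥ 90 min: (none).

none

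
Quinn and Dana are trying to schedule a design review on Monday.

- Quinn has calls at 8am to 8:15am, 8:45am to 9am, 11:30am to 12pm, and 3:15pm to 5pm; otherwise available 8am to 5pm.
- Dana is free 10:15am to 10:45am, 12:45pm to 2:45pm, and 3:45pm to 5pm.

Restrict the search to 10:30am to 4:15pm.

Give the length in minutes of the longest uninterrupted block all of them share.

120 minutes

Quinn free within 08:00–17:00: 08:15–08:45, 09:00–11:30, 12:00–15:15.
Quinn ∩ Dana: 10:15–10:45, 12:45–14:45.
Restricted to 10:30–16:15: 10:30–10:45, 12:45–14:45.
Common window lengths: 15, 120 min; longest is 120.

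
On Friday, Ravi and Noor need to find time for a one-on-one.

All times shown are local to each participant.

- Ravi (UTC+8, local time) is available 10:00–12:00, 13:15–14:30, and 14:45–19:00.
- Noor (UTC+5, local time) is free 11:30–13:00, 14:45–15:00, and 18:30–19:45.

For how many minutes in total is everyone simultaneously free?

Ravi → UTC: 02:00–04:00, 05:15–06:30, 06:45–11:00.
Noor → UTC: 06:30–08:00, 09:45–10:00, 13:30–14:45.
Ravi ∩ Noor: 06:45–08:00, 09:45–10:00.
Total common minutes: 75 + 15 = 90.

90 minutes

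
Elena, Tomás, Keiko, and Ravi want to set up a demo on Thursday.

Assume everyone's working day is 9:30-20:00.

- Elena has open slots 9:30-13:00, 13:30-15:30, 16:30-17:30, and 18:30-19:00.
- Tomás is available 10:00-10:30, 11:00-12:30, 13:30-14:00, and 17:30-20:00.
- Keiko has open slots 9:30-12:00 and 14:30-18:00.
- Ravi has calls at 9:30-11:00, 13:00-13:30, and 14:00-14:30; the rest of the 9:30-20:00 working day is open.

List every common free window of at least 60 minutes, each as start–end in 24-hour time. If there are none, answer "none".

Ravi free within 09:30–20:00: 11:00–13:00, 13:30–14:00, 14:30–20:00.
Elena ∩ Tomás: 10:00–10:30, 11:00–12:30, 13:30–14:00, 18:30–19:00.
Elena ∩ Tomás ∩ Keiko: 10:00–10:30, 11:00–12:00.
Elena ∩ Tomás ∩ Keiko ∩ Ravi: 11:00–12:00.
Windows ≥ 60 min: 11:00–12:00.

11:00–12:00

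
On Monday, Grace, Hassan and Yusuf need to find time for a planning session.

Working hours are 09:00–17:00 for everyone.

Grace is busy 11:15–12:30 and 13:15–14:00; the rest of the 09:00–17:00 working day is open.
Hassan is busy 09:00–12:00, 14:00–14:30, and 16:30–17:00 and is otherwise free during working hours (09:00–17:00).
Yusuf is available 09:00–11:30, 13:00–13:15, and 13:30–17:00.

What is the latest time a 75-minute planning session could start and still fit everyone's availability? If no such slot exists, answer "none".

Grace free within 09:00–17:00: 09:00–11:15, 12:30–13:15, 14:00–17:00.
Hassan free within 09:00–17:00: 12:00–14:00, 14:30–16:30.
Grace ∩ Hassan: 12:30–13:15, 14:30–16:30.
Grace ∩ Hassan ∩ Yusuf: 13:00–13:15, 14:30–16:30.
Windows ≥ 75 min: 14:30–16:30.
Latest start in the last window 14:30–16:30 is 16:30 − 75 min = 15:15.

15:15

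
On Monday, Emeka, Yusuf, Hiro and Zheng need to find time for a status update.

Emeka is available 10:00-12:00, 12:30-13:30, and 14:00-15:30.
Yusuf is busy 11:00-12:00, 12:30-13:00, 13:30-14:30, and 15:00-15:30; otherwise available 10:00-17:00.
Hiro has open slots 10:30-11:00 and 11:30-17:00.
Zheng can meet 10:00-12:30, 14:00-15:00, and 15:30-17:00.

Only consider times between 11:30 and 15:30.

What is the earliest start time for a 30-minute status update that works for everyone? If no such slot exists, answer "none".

Yusuf free within 10:00–17:00: 10:00–11:00, 12:00–12:30, 13:00–13:30, 14:30–15:00, 15:30–17:00.
Emeka ∩ Yusuf: 10:00–11:00, 13:00–13:30, 14:30–15:00.
Emeka ∩ Yusuf ∩ Hiro: 10:30–11:00, 13:00–13:30, 14:30–15:00.
Emeka ∩ Yusuf ∩ Hiro ∩ Zheng: 10:30–11:00, 14:30–15:00.
Restricted to 11:30–15:30: 14:30–15:00.
Windows ≥ 30 min: 14:30–15:00.
Earliest such window starts at 14:30.

14:30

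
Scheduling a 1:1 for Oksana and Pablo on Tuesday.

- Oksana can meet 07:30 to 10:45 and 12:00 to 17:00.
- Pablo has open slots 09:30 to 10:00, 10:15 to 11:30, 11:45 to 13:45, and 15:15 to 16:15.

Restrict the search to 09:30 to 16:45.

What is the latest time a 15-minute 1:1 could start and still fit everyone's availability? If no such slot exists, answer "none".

Oksana ∩ Pablo: 09:30–10:00, 10:15–10:45, 12:00–13:45, 15:15–16:15.
Restricted to 09:30–16:45: 09:30–10:00, 10:15–10:45, 12:00–13:45, 15:15–16:15.
Windows ≥ 15 min: 09:30–10:00, 10:15–10:45, 12:00–13:45, 15:15–16:15.
Latest start in the last window 15:15–16:15 is 16:15 − 15 min = 16:00.

16:00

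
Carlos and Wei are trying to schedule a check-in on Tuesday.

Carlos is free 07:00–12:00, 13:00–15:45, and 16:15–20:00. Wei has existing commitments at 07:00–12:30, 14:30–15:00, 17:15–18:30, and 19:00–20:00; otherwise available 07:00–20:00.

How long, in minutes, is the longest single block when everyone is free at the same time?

Wei free within 07:00–20:00: 12:30–14:30, 15:00–17:15, 18:30–19:00.
Carlos ∩ Wei: 13:00–14:30, 15:00–15:45, 16:15–17:15, 18:30–19:00.
Common window lengths: 90, 45, 60, 30 min; longest is 90.

90 minutes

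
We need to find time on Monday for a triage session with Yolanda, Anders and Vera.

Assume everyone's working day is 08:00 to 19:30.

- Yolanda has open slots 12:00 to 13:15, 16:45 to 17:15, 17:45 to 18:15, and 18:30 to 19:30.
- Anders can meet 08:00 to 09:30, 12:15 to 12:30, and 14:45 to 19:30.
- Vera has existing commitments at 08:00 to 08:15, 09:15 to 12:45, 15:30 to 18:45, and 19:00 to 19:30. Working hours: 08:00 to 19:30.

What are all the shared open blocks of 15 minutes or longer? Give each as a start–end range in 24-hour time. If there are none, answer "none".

18:45–19:00

Vera free within 08:00–19:30: 08:15–09:15, 12:45–15:30, 18:45–19:00.
Yolanda ∩ Anders: 12:15–12:30, 16:45–17:15, 17:45–18:15, 18:30–19:30.
Yolanda ∩ Anders ∩ Vera: 18:45–19:00.
Windows ≥ 15 min: 18:45–19:00.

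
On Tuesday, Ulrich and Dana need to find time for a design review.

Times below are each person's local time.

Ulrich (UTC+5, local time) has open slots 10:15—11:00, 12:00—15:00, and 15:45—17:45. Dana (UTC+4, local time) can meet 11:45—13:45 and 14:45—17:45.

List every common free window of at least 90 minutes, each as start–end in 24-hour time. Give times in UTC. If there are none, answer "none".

Ulrich → UTC: 05:15–06:00, 07:00–10:00, 10:45–12:45.
Dana → UTC: 07:45–09:45, 10:45–13:45.
Ulrich ∩ Dana: 07:45–09:45, 10:45–12:45.
Windows ≥ 90 min: 07:45–09:45, 10:45–12:45.

07:45–09:45, 10:45–12:45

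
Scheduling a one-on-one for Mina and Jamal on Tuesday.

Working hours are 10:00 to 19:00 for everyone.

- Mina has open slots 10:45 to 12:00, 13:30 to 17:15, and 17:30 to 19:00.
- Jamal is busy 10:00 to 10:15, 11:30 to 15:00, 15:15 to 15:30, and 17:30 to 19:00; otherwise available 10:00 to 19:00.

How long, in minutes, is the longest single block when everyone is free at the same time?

105 minutes

Jamal free within 10:00–19:00: 10:15–11:30, 15:00–15:15, 15:30–17:30.
Mina ∩ Jamal: 10:45–11:30, 15:00–15:15, 15:30–17:15.
Common window lengths: 45, 15, 105 min; longest is 105.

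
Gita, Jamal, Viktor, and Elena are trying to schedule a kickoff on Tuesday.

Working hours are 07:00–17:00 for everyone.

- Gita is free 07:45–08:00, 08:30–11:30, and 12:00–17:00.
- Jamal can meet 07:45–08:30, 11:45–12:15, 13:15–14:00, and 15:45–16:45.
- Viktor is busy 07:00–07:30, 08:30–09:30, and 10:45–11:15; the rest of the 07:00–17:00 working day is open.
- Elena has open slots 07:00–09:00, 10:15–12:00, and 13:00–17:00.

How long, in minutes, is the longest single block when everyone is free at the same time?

60 minutes

Viktor free within 07:00–17:00: 07:30–08:30, 09:30–10:45, 11:15–17:00.
Gita ∩ Jamal: 07:45–08:00, 12:00–12:15, 13:15–14:00, 15:45–16:45.
Gita ∩ Jamal ∩ Viktor: 07:45–08:00, 12:00–12:15, 13:15–14:00, 15:45–16:45.
Gita ∩ Jamal ∩ Viktor ∩ Elena: 07:45–08:00, 13:15–14:00, 15:45–16:45.
Common window lengths: 15, 45, 60 min; longest is 60.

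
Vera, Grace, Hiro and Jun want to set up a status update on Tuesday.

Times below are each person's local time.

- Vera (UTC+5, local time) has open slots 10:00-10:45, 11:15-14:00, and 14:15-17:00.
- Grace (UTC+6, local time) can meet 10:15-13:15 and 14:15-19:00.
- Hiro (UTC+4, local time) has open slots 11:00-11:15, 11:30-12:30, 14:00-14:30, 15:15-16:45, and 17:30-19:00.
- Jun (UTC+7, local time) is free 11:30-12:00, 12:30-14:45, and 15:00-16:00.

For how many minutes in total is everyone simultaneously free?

Vera → UTC: 05:00–05:45, 06:15–09:00, 09:15–12:00.
Grace → UTC: 04:15–07:15, 08:15–13:00.
Hiro → UTC: 07:00–07:15, 07:30–08:30, 10:00–10:30, 11:15–12:45, 13:30–15:00.
Jun → UTC: 04:30–05:00, 05:30–07:45, 08:00–09:00.
Vera ∩ Grace: 05:00–05:45, 06:15–07:15, 08:15–09:00, 09:15–12:00.
Vera ∩ Grace ∩ Hiro: 07:00–07:15, 08:15–08:30, 10:00–10:30, 11:15–12:00.
Vera ∩ Grace ∩ Hiro ∩ Jun: 07:00–07:15, 08:15–08:30.
Total common minutes: 15 + 15 = 30.

30 minutes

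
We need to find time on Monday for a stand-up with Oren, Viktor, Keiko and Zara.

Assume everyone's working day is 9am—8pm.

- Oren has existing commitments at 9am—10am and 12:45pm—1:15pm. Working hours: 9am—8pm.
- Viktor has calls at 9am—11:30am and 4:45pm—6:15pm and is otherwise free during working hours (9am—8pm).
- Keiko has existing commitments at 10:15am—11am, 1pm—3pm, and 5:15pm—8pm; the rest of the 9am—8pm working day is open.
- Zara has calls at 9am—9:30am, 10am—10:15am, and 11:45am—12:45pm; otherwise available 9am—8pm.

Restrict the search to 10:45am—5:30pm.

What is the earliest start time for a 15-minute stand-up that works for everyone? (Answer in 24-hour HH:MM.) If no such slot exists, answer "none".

Oren free within 09:00–20:00: 10:00–12:45, 13:15–20:00.
Viktor free within 09:00–20:00: 11:30–16:45, 18:15–20:00.
Keiko free within 09:00–20:00: 09:00–10:15, 11:00–13:00, 15:00–17:15.
Zara free within 09:00–20:00: 09:30–10:00, 10:15–11:45, 12:45–20:00.
Oren ∩ Viktor: 11:30–12:45, 13:15–16:45, 18:15–20:00.
Oren ∩ Viktor ∩ Keiko: 11:30–12:45, 15:00–16:45.
Oren ∩ Viktor ∩ Keiko ∩ Zara: 11:30–11:45, 15:00–16:45.
Restricted to 10:45–17:30: 11:30–11:45, 15:00–16:45.
Windows ≥ 15 min: 11:30–11:45, 15:00–16:45.
Earliest such window starts at 11:30.

11:30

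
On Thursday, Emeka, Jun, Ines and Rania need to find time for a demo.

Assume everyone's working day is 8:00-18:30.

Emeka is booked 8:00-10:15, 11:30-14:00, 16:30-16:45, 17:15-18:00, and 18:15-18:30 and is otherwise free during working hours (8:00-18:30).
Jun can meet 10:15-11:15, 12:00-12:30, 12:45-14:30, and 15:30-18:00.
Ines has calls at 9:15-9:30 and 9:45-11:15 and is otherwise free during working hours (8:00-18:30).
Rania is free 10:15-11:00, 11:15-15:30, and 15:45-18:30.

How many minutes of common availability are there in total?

105 minutes

Emeka free within 08:00–18:30: 10:15–11:30, 14:00–16:30, 16:45–17:15, 18:00–18:15.
Ines free within 08:00–18:30: 08:00–09:15, 09:30–09:45, 11:15–18:30.
Emeka ∩ Jun: 10:15–11:15, 14:00–14:30, 15:30–16:30, 16:45–17:15.
Emeka ∩ Jun ∩ Ines: 14:00–14:30, 15:30–16:30, 16:45–17:15.
Emeka ∩ Jun ∩ Ines ∩ Rania: 14:00–14:30, 15:45–16:30, 16:45–17:15.
Total common minutes: 30 + 45 + 30 = 105.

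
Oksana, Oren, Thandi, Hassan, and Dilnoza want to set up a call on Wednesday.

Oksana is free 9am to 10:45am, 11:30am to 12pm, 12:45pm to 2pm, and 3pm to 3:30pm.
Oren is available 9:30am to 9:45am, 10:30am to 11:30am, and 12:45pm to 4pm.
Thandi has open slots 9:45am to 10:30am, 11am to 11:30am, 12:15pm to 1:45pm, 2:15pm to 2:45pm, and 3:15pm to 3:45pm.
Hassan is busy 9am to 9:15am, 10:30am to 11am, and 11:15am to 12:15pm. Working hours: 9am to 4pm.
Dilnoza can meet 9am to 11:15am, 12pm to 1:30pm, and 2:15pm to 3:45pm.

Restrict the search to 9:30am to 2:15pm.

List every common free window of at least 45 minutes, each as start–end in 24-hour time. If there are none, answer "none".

Hassan free within 09:00–16:00: 09:15–10:30, 11:00–11:15, 12:15–16:00.
Oksana ∩ Oren: 09:30–09:45, 10:30–10:45, 12:45–14:00, 15:00–15:30.
Oksana ∩ Oren ∩ Thandi: 12:45–13:45, 15:15–15:30.
Oksana ∩ Oren ∩ Thandi ∩ Hassan: 12:45–13:45, 15:15–15:30.
Oksana ∩ Oren ∩ Thandi ∩ Hassan ∩ Dilnoza: 12:45–13:30, 15:15–15:30.
Restricted to 09:30–14:15: 12:45–13:30.
Windows ≥ 45 min: 12:45–13:30.

12:45–13:30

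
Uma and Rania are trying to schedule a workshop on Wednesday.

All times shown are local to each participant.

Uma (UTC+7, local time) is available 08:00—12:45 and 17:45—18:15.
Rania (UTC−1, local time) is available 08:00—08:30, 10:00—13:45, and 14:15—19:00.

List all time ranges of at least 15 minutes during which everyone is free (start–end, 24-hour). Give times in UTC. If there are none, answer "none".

11:00–11:15

Uma → UTC: 01:00–05:45, 10:45–11:15.
Rania → UTC: 09:00–09:30, 11:00–14:45, 15:15–20:00.
Uma ∩ Rania: 11:00–11:15.
Windows ≥ 15 min: 11:00–11:15.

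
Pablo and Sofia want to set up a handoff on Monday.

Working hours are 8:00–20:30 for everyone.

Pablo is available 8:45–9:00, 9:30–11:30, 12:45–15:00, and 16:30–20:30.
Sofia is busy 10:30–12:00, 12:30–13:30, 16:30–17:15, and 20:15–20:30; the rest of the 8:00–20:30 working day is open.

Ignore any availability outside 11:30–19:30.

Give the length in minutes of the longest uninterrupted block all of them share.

Sofia free within 08:00–20:30: 08:00–10:30, 12:00–12:30, 13:30–16:30, 17:15–20:15.
Pablo ∩ Sofia: 08:45–09:00, 09:30–10:30, 13:30–15:00, 17:15–20:15.
Restricted to 11:30–19:30: 13:30–15:00, 17:15–19:30.
Common window lengths: 90, 135 min; longest is 135.

135 minutes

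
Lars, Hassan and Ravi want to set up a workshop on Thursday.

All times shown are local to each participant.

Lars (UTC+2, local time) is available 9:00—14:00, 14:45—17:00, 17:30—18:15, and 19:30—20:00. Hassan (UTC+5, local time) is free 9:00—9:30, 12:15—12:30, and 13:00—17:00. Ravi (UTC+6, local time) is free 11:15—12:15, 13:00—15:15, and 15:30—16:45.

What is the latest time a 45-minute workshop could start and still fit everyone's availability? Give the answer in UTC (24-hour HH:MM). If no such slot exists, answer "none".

10:00

Lars → UTC: 07:00–12:00, 12:45–15:00, 15:30–16:15, 17:30–18:00.
Hassan → UTC: 04:00–04:30, 07:15–07:30, 08:00–12:00.
Ravi → UTC: 05:15–06:15, 07:00–09:15, 09:30–10:45.
Lars ∩ Hassan: 07:15–07:30, 08:00–12:00.
Lars ∩ Hassan ∩ Ravi: 07:15–07:30, 08:00–09:15, 09:30–10:45.
Windows ≥ 45 min: 08:00–09:15, 09:30–10:45.
Latest start in the last window 09:30–10:45 is 10:45 − 45 min = 10:00.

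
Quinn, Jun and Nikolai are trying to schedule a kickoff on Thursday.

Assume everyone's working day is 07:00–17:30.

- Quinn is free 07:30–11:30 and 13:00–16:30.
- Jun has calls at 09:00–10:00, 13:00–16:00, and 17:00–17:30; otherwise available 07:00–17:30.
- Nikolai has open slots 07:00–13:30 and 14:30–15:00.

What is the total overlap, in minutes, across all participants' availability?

Jun free within 07:00–17:30: 07:00–09:00, 10:00–13:00, 16:00–17:00.
Quinn ∩ Jun: 07:30–09:00, 10:00–11:30, 16:00–16:30.
Quinn ∩ Jun ∩ Nikolai: 07:30–09:00, 10:00–11:30.
Total common minutes: 90 + 90 = 180.

180 minutes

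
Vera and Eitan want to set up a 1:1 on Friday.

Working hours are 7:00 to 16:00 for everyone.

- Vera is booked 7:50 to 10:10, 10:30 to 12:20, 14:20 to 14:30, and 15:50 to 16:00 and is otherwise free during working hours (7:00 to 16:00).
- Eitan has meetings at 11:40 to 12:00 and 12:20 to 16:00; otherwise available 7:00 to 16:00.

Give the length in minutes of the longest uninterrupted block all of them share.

50 minutes

Vera free within 07:00–16:00: 07:00–07:50, 10:10–10:30, 12:20–14:20, 14:30–15:50.
Eitan free within 07:00–16:00: 07:00–11:40, 12:00–12:20.
Vera ∩ Eitan: 07:00–07:50, 10:10–10:30.
Common window lengths: 50, 20 min; longest is 50.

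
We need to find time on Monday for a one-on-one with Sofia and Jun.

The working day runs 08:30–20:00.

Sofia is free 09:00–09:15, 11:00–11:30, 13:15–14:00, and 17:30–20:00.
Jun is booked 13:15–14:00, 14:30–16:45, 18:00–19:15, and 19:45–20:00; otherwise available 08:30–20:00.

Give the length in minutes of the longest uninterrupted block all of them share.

30 minutes

Jun free within 08:30–20:00: 08:30–13:15, 14:00–14:30, 16:45–18:00, 19:15–19:45.
Sofia ∩ Jun: 09:00–09:15, 11:00–11:30, 17:30–18:00, 19:15–19:45.
Common window lengths: 15, 30, 30, 30 min; longest is 30.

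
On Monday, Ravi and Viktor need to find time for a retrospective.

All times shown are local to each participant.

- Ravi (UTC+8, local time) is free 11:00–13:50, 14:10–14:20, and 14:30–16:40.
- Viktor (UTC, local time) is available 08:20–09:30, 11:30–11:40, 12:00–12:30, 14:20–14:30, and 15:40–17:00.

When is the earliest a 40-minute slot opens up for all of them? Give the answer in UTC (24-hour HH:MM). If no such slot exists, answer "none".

none

Ravi → UTC: 03:00–05:50, 06:10–06:20, 06:30–08:40.
Viktor → UTC: 08:20–09:30, 11:30–11:40, 12:00–12:30, 14:20–14:30, 15:40–17:00.
Ravi ∩ Viktor: 08:20–08:40.
Windows ≥ 40 min: (none).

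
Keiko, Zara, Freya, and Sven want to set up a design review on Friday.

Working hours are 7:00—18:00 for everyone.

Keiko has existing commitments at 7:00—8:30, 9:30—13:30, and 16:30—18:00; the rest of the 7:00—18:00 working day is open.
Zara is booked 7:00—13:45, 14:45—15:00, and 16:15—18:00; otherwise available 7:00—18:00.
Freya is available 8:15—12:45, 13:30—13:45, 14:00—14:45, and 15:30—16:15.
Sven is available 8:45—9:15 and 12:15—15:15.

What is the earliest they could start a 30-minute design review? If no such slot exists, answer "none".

Keiko free within 07:00–18:00: 08:30–09:30, 13:30–16:30.
Zara free within 07:00–18:00: 13:45–14:45, 15:00–16:15.
Keiko ∩ Zara: 13:45–14:45, 15:00–16:15.
Keiko ∩ Zara ∩ Freya: 14:00–14:45, 15:30–16:15.
Keiko ∩ Zara ∩ Freya ∩ Sven: 14:00–14:45.
Windows ≥ 30 min: 14:00–14:45.
Earliest such window starts at 14:00.

14:00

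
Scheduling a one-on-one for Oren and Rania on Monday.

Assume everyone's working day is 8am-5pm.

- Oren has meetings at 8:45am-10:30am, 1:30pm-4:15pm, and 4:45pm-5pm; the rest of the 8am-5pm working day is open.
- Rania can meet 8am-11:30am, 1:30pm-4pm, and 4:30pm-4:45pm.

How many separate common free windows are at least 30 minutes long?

2

Oren free within 08:00–17:00: 08:00–08:45, 10:30–13:30, 16:15–16:45.
Oren ∩ Rania: 08:00–08:45, 10:30–11:30, 16:30–16:45.
Windows ≥ 30 min: 08:00–08:45, 10:30–11:30.
That's 2 windows.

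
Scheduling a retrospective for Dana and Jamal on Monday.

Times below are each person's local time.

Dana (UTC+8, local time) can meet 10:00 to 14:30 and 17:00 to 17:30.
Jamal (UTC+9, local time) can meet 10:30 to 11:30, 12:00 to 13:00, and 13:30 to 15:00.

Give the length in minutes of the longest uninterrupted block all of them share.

Dana → UTC: 02:00–06:30, 09:00–09:30.
Jamal → UTC: 01:30–02:30, 03:00–04:00, 04:30–06:00.
Dana ∩ Jamal: 02:00–02:30, 03:00–04:00, 04:30–06:00.
Common window lengths: 30, 60, 90 min; longest is 90.

90 minutes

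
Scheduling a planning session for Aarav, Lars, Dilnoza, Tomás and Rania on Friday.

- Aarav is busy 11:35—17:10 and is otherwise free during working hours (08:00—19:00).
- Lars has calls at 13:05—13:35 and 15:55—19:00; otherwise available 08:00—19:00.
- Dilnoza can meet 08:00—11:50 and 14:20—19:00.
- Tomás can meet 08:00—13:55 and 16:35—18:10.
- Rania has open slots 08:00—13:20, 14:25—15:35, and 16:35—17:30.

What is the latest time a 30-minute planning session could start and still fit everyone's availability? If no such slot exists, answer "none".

Aarav free within 08:00–19:00: 08:00–11:35, 17:10–19:00.
Lars free within 08:00–19:00: 08:00–13:05, 13:35–15:55.
Aarav ∩ Lars: 08:00–11:35.
Aarav ∩ Lars ∩ Dilnoza: 08:00–11:35.
Aarav ∩ Lars ∩ Dilnoza ∩ Tomás: 08:00–11:35.
Aarav ∩ Lars ∩ Dilnoza ∩ Tomás ∩ Rania: 08:00–11:35.
Windows ≥ 30 min: 08:00–11:35.
Latest start in the last window 08:00–11:35 is 11:35 − 30 min = 11:05.

11:05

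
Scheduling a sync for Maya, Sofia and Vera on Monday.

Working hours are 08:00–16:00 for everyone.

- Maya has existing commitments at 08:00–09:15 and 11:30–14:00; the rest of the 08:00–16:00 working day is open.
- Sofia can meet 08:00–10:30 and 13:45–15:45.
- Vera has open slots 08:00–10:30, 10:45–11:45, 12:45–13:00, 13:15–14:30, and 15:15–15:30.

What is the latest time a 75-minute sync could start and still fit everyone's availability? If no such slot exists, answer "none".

Maya free within 08:00–16:00: 09:15–11:30, 14:00–16:00.
Maya ∩ Sofia: 09:15–10:30, 14:00–15:45.
Maya ∩ Sofia ∩ Vera: 09:15–10:30, 14:00–14:30, 15:15–15:30.
Windows ≥ 75 min: 09:15–10:30.
Latest start in the last window 09:15–10:30 is 10:30 − 75 min = 09:15.

09:15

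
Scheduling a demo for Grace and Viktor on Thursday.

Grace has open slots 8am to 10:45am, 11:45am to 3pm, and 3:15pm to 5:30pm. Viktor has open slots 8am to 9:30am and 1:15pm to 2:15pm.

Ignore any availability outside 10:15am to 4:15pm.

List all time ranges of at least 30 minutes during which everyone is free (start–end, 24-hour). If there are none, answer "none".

Grace ∩ Viktor: 08:00–09:30, 13:15–14:15.
Restricted to 10:15–16:15: 13:15–14:15.
Windows ≥ 30 min: 13:15–14:15.

13:15–14:15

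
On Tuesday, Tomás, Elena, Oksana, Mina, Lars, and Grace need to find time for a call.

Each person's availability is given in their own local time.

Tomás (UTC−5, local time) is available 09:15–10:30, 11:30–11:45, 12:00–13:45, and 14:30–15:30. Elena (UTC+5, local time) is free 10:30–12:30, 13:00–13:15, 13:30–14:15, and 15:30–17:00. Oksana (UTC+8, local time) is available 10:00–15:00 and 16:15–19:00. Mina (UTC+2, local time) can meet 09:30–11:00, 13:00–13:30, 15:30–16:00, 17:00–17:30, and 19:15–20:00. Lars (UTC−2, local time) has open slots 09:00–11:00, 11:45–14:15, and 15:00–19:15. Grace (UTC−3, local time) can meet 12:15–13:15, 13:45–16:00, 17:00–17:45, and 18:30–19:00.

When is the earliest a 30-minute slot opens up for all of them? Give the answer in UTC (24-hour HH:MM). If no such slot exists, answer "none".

none

Tomás → UTC: 14:15–15:30, 16:30–16:45, 17:00–18:45, 19:30–20:30.
Elena → UTC: 05:30–07:30, 08:00–08:15, 08:30–09:15, 10:30–12:00.
Oksana → UTC: 02:00–07:00, 08:15–11:00.
Mina → UTC: 07:30–09:00, 11:00–11:30, 13:30–14:00, 15:00–15:30, 17:15–18:00.
Lars → UTC: 11:00–13:00, 13:45–16:15, 17:00–21:15.
Grace → UTC: 15:15–16:15, 16:45–19:00, 20:00–20:45, 21:30–22:00.
Tomás ∩ Elena: (none).
Tomás ∩ Elena ∩ Oksana: (none).
Tomás ∩ Elena ∩ Oksana ∩ Mina: (none).
Tomás ∩ Elena ∩ Oksana ∩ Mina ∩ Lars: (none).
Tomás ∩ Elena ∩ Oksana ∩ Mina ∩ Lars ∩ Grace: (none).
Windows ≥ 30 min: (none).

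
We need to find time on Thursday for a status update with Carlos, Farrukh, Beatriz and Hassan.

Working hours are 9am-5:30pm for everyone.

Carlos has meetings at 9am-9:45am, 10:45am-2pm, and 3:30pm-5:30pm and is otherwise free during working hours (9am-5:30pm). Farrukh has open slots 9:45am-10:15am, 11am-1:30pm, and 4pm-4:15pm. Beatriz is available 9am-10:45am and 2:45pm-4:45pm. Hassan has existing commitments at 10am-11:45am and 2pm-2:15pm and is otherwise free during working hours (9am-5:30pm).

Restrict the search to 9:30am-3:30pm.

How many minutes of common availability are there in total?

15 minutes

Carlos free within 09:00–17:30: 09:45–10:45, 14:00–15:30.
Hassan free within 09:00–17:30: 09:00–10:00, 11:45–14:00, 14:15–17:30.
Carlos ∩ Farrukh: 09:45–10:15.
Carlos ∩ Farrukh ∩ Beatriz: 09:45–10:15.
Carlos ∩ Farrukh ∩ Beatriz ∩ Hassan: 09:45–10:00.
Restricted to 09:30–15:30: 09:45–10:00.
Total common minutes: 15.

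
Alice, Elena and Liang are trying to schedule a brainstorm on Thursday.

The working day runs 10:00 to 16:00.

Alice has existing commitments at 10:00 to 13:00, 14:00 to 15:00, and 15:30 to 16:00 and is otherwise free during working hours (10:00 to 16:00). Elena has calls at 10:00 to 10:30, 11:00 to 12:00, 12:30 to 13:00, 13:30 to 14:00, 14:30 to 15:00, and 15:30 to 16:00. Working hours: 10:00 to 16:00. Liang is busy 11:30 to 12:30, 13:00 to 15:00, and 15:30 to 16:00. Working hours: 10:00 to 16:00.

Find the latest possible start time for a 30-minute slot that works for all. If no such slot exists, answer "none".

Alice free within 10:00–16:00: 13:00–14:00, 15:00–15:30.
Elena free within 10:00–16:00: 10:30–11:00, 12:00–12:30, 13:00–13:30, 14:00–14:30, 15:00–15:30.
Liang free within 10:00–16:00: 10:00–11:30, 12:30–13:00, 15:00–15:30.
Alice ∩ Elena: 13:00–13:30, 15:00–15:30.
Alice ∩ Elena ∩ Liang: 15:00–15:30.
Windows ≥ 30 min: 15:00–15:30.
Latest start in the last window 15:00–15:30 is 15:30 − 30 min = 15:00.

15:00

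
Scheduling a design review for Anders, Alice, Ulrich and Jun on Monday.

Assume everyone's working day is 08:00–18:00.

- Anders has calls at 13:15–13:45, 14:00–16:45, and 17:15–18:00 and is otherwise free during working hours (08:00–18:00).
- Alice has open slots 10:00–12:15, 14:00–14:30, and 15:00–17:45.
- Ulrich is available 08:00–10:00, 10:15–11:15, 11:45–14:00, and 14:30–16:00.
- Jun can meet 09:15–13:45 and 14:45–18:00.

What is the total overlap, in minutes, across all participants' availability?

Anders free within 08:00–18:00: 08:00–13:15, 13:45–14:00, 16:45–17:15.
Anders ∩ Alice: 10:00–12:15, 16:45–17:15.
Anders ∩ Alice ∩ Ulrich: 10:15–11:15, 11:45–12:15.
Anders ∩ Alice ∩ Ulrich ∩ Jun: 10:15–11:15, 11:45–12:15.
Total common minutes: 60 + 30 = 90.

90 minutes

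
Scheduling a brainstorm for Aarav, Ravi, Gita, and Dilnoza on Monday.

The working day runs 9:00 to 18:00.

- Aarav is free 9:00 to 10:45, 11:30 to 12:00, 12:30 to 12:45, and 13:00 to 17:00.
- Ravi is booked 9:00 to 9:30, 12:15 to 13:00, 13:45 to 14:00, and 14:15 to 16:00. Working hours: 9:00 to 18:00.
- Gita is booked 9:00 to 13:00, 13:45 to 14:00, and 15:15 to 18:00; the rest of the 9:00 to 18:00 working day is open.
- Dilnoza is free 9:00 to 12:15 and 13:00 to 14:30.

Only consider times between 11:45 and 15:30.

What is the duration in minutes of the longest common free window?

Ravi free within 09:00–18:00: 09:30–12:15, 13:00–13:45, 14:00–14:15, 16:00–18:00.
Gita free within 09:00–18:00: 13:00–13:45, 14:00–15:15.
Aarav ∩ Ravi: 09:30–10:45, 11:30–12:00, 13:00–13:45, 14:00–14:15, 16:00–17:00.
Aarav ∩ Ravi ∩ Gita: 13:00–13:45, 14:00–14:15.
Aarav ∩ Ravi ∩ Gita ∩ Dilnoza: 13:00–13:45, 14:00–14:15.
Restricted to 11:45–15:30: 13:00–13:45, 14:00–14:15.
Common window lengths: 45, 15 min; longest is 45.

45 minutes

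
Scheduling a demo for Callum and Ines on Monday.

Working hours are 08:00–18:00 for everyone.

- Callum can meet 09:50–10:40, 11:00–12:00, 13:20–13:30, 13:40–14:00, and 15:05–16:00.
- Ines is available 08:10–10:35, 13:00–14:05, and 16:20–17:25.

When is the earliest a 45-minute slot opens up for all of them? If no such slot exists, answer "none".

09:50

Callum ∩ Ines: 09:50–10:35, 13:20–13:30, 13:40–14:00.
Windows ≥ 45 min: 09:50–10:35.
Earliest such window starts at 09:50.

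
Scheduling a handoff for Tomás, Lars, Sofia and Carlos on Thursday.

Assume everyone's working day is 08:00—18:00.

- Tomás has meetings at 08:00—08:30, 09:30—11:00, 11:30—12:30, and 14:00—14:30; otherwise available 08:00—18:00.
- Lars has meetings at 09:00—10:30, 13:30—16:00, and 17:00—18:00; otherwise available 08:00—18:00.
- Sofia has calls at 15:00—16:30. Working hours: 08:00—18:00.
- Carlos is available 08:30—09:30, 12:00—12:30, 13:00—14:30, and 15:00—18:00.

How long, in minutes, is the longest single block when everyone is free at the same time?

Tomás free within 08:00–18:00: 08:30–09:30, 11:00–11:30, 12:30–14:00, 14:30–18:00.
Lars free within 08:00–18:00: 08:00–09:00, 10:30–13:30, 16:00–17:00.
Sofia free within 08:00–18:00: 08:00–15:00, 16:30–18:00.
Tomás ∩ Lars: 08:30–09:00, 11:00–11:30, 12:30–13:30, 16:00–17:00.
Tomás ∩ Lars ∩ Sofia: 08:30–09:00, 11:00–11:30, 12:30–13:30, 16:30–17:00.
Tomás ∩ Lars ∩ Sofia ∩ Carlos: 08:30–09:00, 13:00–13:30, 16:30–17:00.
Common window lengths: 30, 30, 30 min; longest is 30.

30 minutes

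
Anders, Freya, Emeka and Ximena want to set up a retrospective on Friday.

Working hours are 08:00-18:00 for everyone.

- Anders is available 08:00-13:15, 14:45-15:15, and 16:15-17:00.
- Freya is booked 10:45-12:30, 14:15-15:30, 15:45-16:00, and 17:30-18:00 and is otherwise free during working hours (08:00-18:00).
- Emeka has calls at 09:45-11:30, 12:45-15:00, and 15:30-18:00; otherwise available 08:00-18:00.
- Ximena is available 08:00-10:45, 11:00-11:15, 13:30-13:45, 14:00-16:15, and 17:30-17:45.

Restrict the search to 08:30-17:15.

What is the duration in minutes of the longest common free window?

Freya free within 08:00–18:00: 08:00–10:45, 12:30–14:15, 15:30–15:45, 16:00–17:30.
Emeka free within 08:00–18:00: 08:00–09:45, 11:30–12:45, 15:00–15:30.
Anders ∩ Freya: 08:00–10:45, 12:30–13:15, 16:15–17:00.
Anders ∩ Freya ∩ Emeka: 08:00–09:45, 12:30–12:45.
Anders ∩ Freya ∩ Emeka ∩ Ximena: 08:00–09:45.
Restricted to 08:30–17:15: 08:30–09:45.
Single common window of 75 minutes.

75 minutes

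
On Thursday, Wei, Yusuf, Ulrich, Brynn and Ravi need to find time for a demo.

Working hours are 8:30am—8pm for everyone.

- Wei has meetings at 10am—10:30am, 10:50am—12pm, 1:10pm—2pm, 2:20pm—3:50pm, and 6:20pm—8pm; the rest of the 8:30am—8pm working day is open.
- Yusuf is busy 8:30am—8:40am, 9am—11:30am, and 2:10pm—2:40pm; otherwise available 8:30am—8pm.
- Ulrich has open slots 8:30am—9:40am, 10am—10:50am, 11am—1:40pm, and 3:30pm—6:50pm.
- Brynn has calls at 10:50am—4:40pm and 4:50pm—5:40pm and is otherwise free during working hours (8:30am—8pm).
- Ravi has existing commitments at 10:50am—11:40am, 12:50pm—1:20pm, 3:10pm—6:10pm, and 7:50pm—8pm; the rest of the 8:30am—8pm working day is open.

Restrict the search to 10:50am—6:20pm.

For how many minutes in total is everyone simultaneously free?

10 minutes

Wei free within 08:30–20:00: 08:30–10:00, 10:30–10:50, 12:00–13:10, 14:00–14:20, 15:50–18:20.
Yusuf free within 08:30–20:00: 08:40–09:00, 11:30–14:10, 14:40–20:00.
Brynn free within 08:30–20:00: 08:30–10:50, 16:40–16:50, 17:40–20:00.
Ravi free within 08:30–20:00: 08:30–10:50, 11:40–12:50, 13:20–15:10, 18:10–19:50.
Wei ∩ Yusuf: 08:40–09:00, 12:00–13:10, 14:00–14:10, 15:50–18:20.
Wei ∩ Yusuf ∩ Ulrich: 08:40–09:00, 12:00–13:10, 15:50–18:20.
Wei ∩ Yusuf ∩ Ulrich ∩ Brynn: 08:40–09:00, 16:40–16:50, 17:40–18:20.
Wei ∩ Yusuf ∩ Ulrich ∩ Brynn ∩ Ravi: 08:40–09:00, 18:10–18:20.
Restricted to 10:50–18:20: 18:10–18:20.
Total common minutes: 10.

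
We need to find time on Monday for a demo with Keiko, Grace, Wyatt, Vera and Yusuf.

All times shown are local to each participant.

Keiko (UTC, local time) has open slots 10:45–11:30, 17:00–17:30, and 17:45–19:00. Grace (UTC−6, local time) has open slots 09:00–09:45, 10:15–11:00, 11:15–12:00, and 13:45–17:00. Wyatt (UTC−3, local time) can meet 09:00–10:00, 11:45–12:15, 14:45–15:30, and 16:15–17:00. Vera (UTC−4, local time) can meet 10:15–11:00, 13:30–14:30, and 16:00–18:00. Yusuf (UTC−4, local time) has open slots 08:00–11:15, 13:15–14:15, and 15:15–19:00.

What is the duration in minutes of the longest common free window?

15 minutes

Keiko → UTC: 10:45–11:30, 17:00–17:30, 17:45–19:00.
Grace → UTC: 15:00–15:45, 16:15–17:00, 17:15–18:00, 19:45–23:00.
Wyatt → UTC: 12:00–13:00, 14:45–15:15, 17:45–18:30, 19:15–20:00.
Vera → UTC: 14:15–15:00, 17:30–18:30, 20:00–22:00.
Yusuf → UTC: 12:00–15:15, 17:15–18:15, 19:15–23:00.
Keiko ∩ Grace: 17:15–17:30, 17:45–18:00.
Keiko ∩ Grace ∩ Wyatt: 17:45–18:00.
Keiko ∩ Grace ∩ Wyatt ∩ Vera: 17:45–18:00.
Keiko ∩ Grace ∩ Wyatt ∩ Vera ∩ Yusuf: 17:45–18:00.
Single common window of 15 minutes.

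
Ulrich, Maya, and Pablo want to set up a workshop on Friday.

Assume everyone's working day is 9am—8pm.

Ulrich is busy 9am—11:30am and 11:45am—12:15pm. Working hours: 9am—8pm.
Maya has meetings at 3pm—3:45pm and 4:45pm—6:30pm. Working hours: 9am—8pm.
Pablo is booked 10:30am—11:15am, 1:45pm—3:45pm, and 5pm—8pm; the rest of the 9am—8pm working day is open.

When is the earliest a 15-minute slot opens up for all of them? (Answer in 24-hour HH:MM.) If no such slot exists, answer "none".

Ulrich free within 09:00–20:00: 11:30–11:45, 12:15–20:00.
Maya free within 09:00–20:00: 09:00–15:00, 15:45–16:45, 18:30–20:00.
Pablo free within 09:00–20:00: 09:00–10:30, 11:15–13:45, 15:45–17:00.
Ulrich ∩ Maya: 11:30–11:45, 12:15–15:00, 15:45–16:45, 18:30–20:00.
Ulrich ∩ Maya ∩ Pablo: 11:30–11:45, 12:15–13:45, 15:45–16:45.
Windows ≥ 15 min: 11:30–11:45, 12:15–13:45, 15:45–16:45.
Earliest such window starts at 11:30.

11:30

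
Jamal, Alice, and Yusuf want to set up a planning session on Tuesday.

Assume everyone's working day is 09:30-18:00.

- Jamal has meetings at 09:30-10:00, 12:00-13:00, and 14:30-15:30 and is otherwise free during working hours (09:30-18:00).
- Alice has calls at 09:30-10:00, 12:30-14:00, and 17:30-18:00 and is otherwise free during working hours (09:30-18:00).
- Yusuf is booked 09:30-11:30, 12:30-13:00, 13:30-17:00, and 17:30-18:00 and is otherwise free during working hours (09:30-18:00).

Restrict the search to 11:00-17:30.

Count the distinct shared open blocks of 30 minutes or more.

Jamal free within 09:30–18:00: 10:00–12:00, 13:00–14:30, 15:30–18:00.
Alice free within 09:30–18:00: 10:00–12:30, 14:00–17:30.
Yusuf free within 09:30–18:00: 11:30–12:30, 13:00–13:30, 17:00–17:30.
Jamal ∩ Alice: 10:00–12:00, 14:00–14:30, 15:30–17:30.
Jamal ∩ Alice ∩ Yusuf: 11:30–12:00, 17:00–17:30.
Restricted to 11:00–17:30: 11:30–12:00, 17:00–17:30.
Windows ≥ 30 min: 11:30–12:00, 17:00–17:30.
That's 2 windows.

2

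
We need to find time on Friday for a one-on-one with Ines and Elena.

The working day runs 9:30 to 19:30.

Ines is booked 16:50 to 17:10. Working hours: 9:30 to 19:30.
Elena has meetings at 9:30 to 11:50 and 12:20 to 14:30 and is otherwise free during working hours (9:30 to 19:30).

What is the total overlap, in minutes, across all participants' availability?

310 minutes

Ines free within 09:30–19:30: 09:30–16:50, 17:10–19:30.
Elena free within 09:30–19:30: 11:50–12:20, 14:30–19:30.
Ines ∩ Elena: 11:50–12:20, 14:30–16:50, 17:10–19:30.
Total common minutes: 30 + 140 + 140 = 310.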